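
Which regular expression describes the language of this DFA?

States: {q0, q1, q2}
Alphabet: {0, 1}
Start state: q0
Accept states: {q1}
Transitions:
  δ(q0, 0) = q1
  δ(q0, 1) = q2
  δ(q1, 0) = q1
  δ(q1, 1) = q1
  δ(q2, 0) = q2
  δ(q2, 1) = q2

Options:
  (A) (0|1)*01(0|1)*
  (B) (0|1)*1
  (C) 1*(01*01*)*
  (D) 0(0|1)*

Testing sample strings against the DFA:
  '10100' -> rejected
  '01' -> accepted
  '11' -> rejected
  '1001' -> rejected
Checking each option for a counterexample:
  (A) (0|1)*01(0|1)*: '0' is accepted by the DFA but does not match the regex → eliminated
  (B) (0|1)*1: '0' is accepted by the DFA but does not match the regex → eliminated
  (C) 1*(01*01*)*: ε is rejected by the DFA but matches the regex → eliminated
  (D) 0(0|1)*: agrees with the DFA on all strings of length ≤ 4
Only (D) 0(0|1)* is consistent with the DFA.

Final answer: (D) 0(0|1)*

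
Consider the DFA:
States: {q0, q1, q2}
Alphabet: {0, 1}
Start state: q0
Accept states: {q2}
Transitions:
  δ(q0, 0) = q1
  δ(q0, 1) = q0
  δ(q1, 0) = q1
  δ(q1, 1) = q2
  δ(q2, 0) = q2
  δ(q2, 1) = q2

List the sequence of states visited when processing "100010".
Starting at q0
Read '1': q0 -> q0
Read '0': q0 -> q1
Read '0': q1 -> q1
Read '0': q1 -> q1
Read '1': q1 -> q2
Read '0': q2 -> q2

Final answer: q0 -> q0 -> q1 -> q1 -> q1 -> q2 -> q2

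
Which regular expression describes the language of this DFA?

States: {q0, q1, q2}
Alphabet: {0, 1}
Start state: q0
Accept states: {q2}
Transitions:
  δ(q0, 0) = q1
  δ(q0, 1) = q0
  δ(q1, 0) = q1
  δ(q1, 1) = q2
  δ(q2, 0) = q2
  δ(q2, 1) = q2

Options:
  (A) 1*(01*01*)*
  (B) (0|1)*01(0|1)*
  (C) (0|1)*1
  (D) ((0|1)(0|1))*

Testing sample strings against the DFA:
  '10' -> rejected
  '11' -> rejected
  '10' -> rejected
  '1010' -> accepted
Checking each option for a counterexample:
  (A) 1*(01*01*)*: ε is rejected by the DFA but matches the regex → eliminated
  (B) (0|1)*01(0|1)*: agrees with the DFA on all strings of length ≤ 4
  (C) (0|1)*1: '1' is rejected by the DFA but matches the regex → eliminated
  (D) ((0|1)(0|1))*: ε is rejected by the DFA but matches the regex → eliminated
Only (B) (0|1)*01(0|1)* is consistent with the DFA.

Final answer: (B) (0|1)*01(0|1)*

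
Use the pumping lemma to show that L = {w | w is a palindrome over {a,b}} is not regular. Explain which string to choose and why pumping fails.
Language: L = {w | w is a palindrome over {a,b}} (strings that read the same forwards and backwards)
Step 1: Assume for contradiction that L is regular, with pumping length p.
Step 2: Choose s = a^p b a^p. Then s ∈ L (it reads the same forwards and backwards) and |s| ≥ p.
Step 3: Consider any decomposition s = xyz with |xy| ≤ p and |y| > 0. Since |xy| ≤ p and the first p symbols of s are all a's, y = a^k for some k with 1 ≤ k ≤ p.
Step 4: Pumping up (i = 2): xy²z = a^(p+k) b a^p. Its reverse is a^p b a^(p+k) ≠ a^(p+k) b a^p (the single b is no longer in the middle), so xy²z is not a palindrome and xy²z ∉ L.
This contradicts the pumping lemma, so L is not regular.

Final answer: Choose s = a^p b a^p. Since |xy| ≤ p, y = a^k with k ≥ 1. Then xy²z = a^(p+k) b a^p is not a palindrome, so ∉ L.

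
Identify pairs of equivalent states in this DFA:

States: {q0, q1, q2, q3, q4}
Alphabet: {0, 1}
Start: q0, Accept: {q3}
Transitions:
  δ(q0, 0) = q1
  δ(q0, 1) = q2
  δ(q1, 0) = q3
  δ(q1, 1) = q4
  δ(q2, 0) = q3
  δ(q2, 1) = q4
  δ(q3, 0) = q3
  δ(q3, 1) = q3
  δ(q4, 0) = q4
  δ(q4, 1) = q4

Using the table-filling algorithm:
Round 0 – mark pairs where exactly one state is accepting: (q0,q3), (q1,q3), (q2,q3), (q3,q4)
Round 1 – newly marked: (q0,q1) [on 0: q1 vs q3, already marked]; (q0,q2) [on 0: q1 vs q3, already marked]; (q1,q4) [on 0: q3 vs q4, already marked]; (q2,q4) [on 0: q3 vs q4, already marked]
Round 2 – newly marked: (q0,q4) [on 0: q1 vs q4, already marked]
No further pairs can be marked.
(q1, q2) unmarked: δ(q1,0)=q3, δ(q2,0)=q3; δ(q1,1)=q4, δ(q2,1)=q4 → equivalent
Equivalent pairs: (q1, q2)

Final answer: Equivalent pairs: (q1, q2)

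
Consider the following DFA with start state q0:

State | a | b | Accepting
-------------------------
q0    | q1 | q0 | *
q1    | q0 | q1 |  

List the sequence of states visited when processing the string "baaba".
q0 → q0 → q1 → q0 → q0 → q1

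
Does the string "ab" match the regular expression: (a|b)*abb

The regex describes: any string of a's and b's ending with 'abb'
No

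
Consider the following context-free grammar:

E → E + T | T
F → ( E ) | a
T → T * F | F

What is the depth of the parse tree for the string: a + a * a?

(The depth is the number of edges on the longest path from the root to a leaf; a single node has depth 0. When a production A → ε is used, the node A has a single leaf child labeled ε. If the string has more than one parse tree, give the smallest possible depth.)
The grammar is unambiguous; the parse tree of a + a * a is:
E → E + T at the root (depth 0).
  Left E (depth 1) → T (2) → F (3) → a (4).
  Right T (depth 1) → T * F; that T (2) → F (3) → a (4); F (2) → a (3).
The longest root-to-leaf paths have 4 edges.
Depth = 4.

Final answer: 4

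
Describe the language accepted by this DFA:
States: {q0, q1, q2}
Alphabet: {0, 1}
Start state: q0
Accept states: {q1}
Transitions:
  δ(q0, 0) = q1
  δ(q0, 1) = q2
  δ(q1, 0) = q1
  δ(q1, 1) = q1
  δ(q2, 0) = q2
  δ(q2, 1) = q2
Analyzing the DFA structure:
Start state: q0
Accept states: {q1}
Interpreting what each state remembers (checking against the transitions):
  q0: nothing has been read yet
  q1: the first symbol was 0
  q2: the first symbol was 1 (trap state)
  δ(q0, 0): in q0 (nothing has been read yet), after reading 0 we have: the first symbol was 0 → q1
  δ(q0, 1): in q0 (nothing has been read yet), after reading 1 we have: the first symbol was 1 (trap state) → q2
  δ(q1, 0): in q1 (the first symbol was 0), after reading 0 we have: the first symbol was 0 → q1
  δ(q1, 1): in q1 (the first symbol was 0), after reading 1 we have: the first symbol was 0 → q1
  δ(q2, 0): in q2 (the first symbol was 1 (trap state)), after reading 0 we have: the first symbol was 1 (trap state) → q2
  δ(q2, 1): in q2 (the first symbol was 1 (trap state)), after reading 1 we have: the first symbol was 1 (trap state) → q2
A string is accepted iff it ends in {q1}, i.e. the first symbol was 0.
Language: All binary strings starting with 0

Final answer: All binary strings starting with 0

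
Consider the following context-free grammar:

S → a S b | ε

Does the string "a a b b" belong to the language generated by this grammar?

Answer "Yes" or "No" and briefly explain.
A derivation exists: S ⇒ a S b ⇒ a a S b b ⇒ a a b b (using S → a S b twice, then S → ε).

Final answer: Yes - a valid derivation exists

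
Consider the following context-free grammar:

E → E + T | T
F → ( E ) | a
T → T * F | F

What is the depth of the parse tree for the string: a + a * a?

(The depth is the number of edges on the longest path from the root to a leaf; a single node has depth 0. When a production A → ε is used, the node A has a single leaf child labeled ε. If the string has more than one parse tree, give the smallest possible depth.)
The grammar is unambiguous; the parse tree of a + a * a is:
E → E + T at the root (depth 0).
  Left E (depth 1) → T (2) → F (3) → a (4).
  Right T (depth 1) → T * F; that T (2) → F (3) → a (4); F (2) → a (3).
The longest root-to-leaf paths have 4 edges.
Depth = 4.

Final answer: 4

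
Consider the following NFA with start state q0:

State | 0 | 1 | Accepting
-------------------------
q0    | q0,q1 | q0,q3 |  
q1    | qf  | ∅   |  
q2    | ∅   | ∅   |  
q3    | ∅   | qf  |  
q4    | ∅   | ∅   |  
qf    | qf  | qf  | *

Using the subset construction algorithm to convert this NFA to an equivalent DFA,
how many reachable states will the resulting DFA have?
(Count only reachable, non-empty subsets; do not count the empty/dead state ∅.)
Start subset: {q0}
{q0}: on 0 → {q0, q1}, on 1 → {q0, q3}
{q0, q1}: on 0 → {q0, q1, qf}, on 1 → {q0, q3}
{q0, q3}: on 0 → {q0, q1}, on 1 → {q0, q3, qf}
{q0, q1, qf}: on 0 → {q0, q1, qf}, on 1 → {q0, q3, qf}
{q0, q3, qf}: on 0 → {q0, q1, qf}, on 1 → {q0, q3, qf}
Reachable non-empty subsets: {q0}, {q0, q1}, {q0, q3}, {q0, q1, qf}, {q0, q3, qf} — 5 in total.

Final answer: 5 states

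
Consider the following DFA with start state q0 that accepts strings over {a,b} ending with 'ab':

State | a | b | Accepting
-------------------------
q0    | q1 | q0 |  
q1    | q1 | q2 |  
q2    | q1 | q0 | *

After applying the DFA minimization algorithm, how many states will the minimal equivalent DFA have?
All 3 states are reachable from q0, so none can be removed as unreachable.
Table-filling: first mark every (accepting, non-accepting) pair as distinguishable (accepting: {q2}; non-accepting: {q0, q1}).
Round 1: (q0, q1) on 'b' go to q0 and q2, already distinguishable → mark.
Every pair of states is distinguishable, so the DFA is already minimal.
Equivalence classes: {q0}, {q1}, {q2} → 3 states.

Final answer: 3 states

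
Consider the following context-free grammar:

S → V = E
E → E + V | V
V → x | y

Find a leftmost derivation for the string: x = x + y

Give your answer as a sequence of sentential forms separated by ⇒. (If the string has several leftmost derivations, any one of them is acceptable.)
Start with S.
Step 1: the leftmost non-terminal is S; apply S → V = E:  V = E
Step 2: the leftmost non-terminal is V; apply V → x:  x = E
Step 3: the leftmost non-terminal is E; apply E → E + V:  x = E + V
Step 4: the leftmost non-terminal is E; apply E → V:  x = V + V
Step 5: the leftmost non-terminal is V; apply V → x:  x = x + V
Step 6: the leftmost non-terminal is V; apply V → y:  x = x + y

Final answer: S ⇒ V = E ⇒ x = E ⇒ x = E + V ⇒ x = V + V ⇒ x = x + V ⇒ x = x + y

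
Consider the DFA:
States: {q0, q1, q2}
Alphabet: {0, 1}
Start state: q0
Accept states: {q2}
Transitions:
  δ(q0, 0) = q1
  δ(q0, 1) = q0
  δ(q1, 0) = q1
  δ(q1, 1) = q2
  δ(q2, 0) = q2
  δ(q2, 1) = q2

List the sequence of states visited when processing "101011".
Starting at q0
Read '1': q0 -> q0
Read '0': q0 -> q1
Read '1': q1 -> q2
Read '0': q2 -> q2
Read '1': q2 -> q2
Read '1': q2 -> q2

Final answer: q0 -> q0 -> q1 -> q2 -> q2 -> q2 -> q2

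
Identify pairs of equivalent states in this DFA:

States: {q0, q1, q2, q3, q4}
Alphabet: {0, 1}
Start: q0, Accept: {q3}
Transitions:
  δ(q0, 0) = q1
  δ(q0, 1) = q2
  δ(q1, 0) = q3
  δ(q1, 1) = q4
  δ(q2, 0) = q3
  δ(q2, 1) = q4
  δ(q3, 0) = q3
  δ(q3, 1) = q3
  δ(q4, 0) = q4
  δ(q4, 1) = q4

Using the table-filling algorithm:
Round 0 – mark pairs where exactly one state is accepting: (q0,q3), (q1,q3), (q2,q3), (q3,q4)
Round 1 – newly marked: (q0,q1) [on 0: q1 vs q3, already marked]; (q0,q2) [on 0: q1 vs q3, already marked]; (q1,q4) [on 0: q3 vs q4, already marked]; (q2,q4) [on 0: q3 vs q4, already marked]
Round 2 – newly marked: (q0,q4) [on 0: q1 vs q4, already marked]
No further pairs can be marked.
(q1, q2) unmarked: δ(q1,0)=q3, δ(q2,0)=q3; δ(q1,1)=q4, δ(q2,1)=q4 → equivalent
Equivalent pairs: (q1, q2)

Final answer: Equivalent pairs: (q1, q2)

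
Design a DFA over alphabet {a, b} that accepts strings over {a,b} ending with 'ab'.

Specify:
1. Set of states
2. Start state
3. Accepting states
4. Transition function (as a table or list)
One valid DFA (any DFA recognizing the same language is acceptable):
States: {q0, q1, q2}
Start: q0
Accepting: {q2}
Transitions (accepting states marked with *):
State | a | b | Accepting
-------------------------
q0    | q1 | q0 |  
q1    | q1 | q2 |  
q2    | q1 | q0 | *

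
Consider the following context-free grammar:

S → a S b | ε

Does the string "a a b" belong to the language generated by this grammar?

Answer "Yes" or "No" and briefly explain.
Every derivation applies S → a S b some number n of times and then S → ε, producing a^n b^n with equally many a's and b's. The string a a b has two a's but only one b, so it cannot be derived.

Final answer: No - no valid derivation exists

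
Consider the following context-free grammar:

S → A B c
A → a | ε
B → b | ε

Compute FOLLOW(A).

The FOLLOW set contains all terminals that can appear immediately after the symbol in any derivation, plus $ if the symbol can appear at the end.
A occurs in S → A B c followed by B c. Add FIRST(B) minus ε = {b}; B is nullable (B → ε), so what follows B can also follow A: the terminal c. FOLLOW(A) = {b, c}.

Final answer: {b, c}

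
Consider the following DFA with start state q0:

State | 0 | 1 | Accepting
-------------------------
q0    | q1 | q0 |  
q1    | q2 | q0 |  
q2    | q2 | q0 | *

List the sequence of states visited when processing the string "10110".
q0 → q0 → q1 → q0 → q0 → q1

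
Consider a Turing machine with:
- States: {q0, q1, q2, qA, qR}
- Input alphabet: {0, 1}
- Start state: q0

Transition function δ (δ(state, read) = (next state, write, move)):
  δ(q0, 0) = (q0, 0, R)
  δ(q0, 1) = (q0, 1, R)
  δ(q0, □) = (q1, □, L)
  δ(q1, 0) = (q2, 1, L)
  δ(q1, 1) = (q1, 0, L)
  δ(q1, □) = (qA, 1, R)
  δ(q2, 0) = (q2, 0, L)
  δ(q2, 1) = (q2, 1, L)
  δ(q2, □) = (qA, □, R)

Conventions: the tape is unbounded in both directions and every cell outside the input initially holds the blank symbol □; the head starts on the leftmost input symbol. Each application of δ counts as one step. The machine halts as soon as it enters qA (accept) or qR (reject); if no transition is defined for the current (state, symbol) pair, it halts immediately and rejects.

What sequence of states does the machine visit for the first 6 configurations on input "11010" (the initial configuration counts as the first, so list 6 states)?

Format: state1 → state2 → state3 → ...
Step 0: [q0]11010 (head at position 0)
Step 1: δ(q0, 1) = (q0, 1, R)  ⊢  1[q0]1010 (head at position 1)
Step 2: δ(q0, 1) = (q0, 1, R)  ⊢  11[q0]010 (head at position 2)
Step 3: δ(q0, 0) = (q0, 0, R)  ⊢  110[q0]10 (head at position 3)
Step 4: δ(q0, 1) = (q0, 1, R)  ⊢  1101[q0]0 (head at position 4)
Step 5: δ(q0, 0) = (q0, 0, R)  ⊢  11010[q0]□ (head at position 5)
Reading off the states of these 6 configurations: q0 → q0 → q0 → q0 → q0 → q0

Final answer: q0 → q0 → q0 → q0 → q0 → q0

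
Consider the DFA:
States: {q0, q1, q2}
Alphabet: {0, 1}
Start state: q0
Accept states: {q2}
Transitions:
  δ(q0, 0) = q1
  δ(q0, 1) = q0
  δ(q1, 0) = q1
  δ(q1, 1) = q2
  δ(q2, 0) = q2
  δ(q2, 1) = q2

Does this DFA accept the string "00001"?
Processing string "00001":
  q0 --0--> q1
  q1 --0--> q1
  q1 --0--> q1
  q1 --0--> q1
  q1 --1--> q2
Final state: q2
Accept states: {q2}
q2 is an accept state, so the string is accepted.

Final answer: Yes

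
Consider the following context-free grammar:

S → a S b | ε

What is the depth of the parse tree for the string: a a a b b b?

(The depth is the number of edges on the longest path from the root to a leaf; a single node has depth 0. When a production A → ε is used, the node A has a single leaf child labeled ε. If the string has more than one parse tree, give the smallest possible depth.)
The only parse tree applies S → a S b 3 times (once per matching a…b pair) and then S → ε.
The S nodes sit at depths 0, 1, …, 3; the innermost S (depth 3) has the single child ε at depth 4.
The terminal leaves a, b are at depths 1..3, so the longest root-to-leaf path is S → S → … → S → ε with 4 edges.
Depth = 4.

Final answer: 4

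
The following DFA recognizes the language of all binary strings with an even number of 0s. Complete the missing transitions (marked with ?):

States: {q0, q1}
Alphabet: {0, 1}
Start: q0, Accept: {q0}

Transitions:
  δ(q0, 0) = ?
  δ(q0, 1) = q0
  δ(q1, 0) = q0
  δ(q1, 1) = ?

What each state remembers (consistent with the given transitions and accept states):
  q0: an even number of 0s has been read so far
  q1: an odd number of 0s has been read so far
Filling in the missing entries:
  δ(q0, 0): in q0 (an even number of 0s has been read so far), after reading 0 we have: an odd number of 0s has been read so far → q1
  δ(q1, 1): in q1 (an odd number of 0s has been read so far), after reading 1 we have: an odd number of 0s has been read so far → q1

Final answer: δ(q0, 0) = q1; δ(q1, 1) = q1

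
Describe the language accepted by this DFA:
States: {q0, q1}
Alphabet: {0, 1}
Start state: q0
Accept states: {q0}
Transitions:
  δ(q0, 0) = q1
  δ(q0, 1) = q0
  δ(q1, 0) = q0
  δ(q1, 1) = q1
Analyzing the DFA structure:
Start state: q0
Accept states: {q0}
Interpreting what each state remembers (checking against the transitions):
  q0: an even number of 0s has been read so far
  q1: an odd number of 0s has been read so far
  δ(q0, 0): in q0 (an even number of 0s has been read so far), after reading 0 we have: an odd number of 0s has been read so far → q1
  δ(q0, 1): in q0 (an even number of 0s has been read so far), after reading 1 we have: an even number of 0s has been read so far → q0
  δ(q1, 0): in q1 (an odd number of 0s has been read so far), after reading 0 we have: an even number of 0s has been read so far → q0
  δ(q1, 1): in q1 (an odd number of 0s has been read so far), after reading 1 we have: an odd number of 0s has been read so far → q1
A string is accepted iff it ends in {q0}, i.e. an even number of 0s has been read so far.
Language: All binary strings with an even number of 0s

Final answer: All binary strings with an even number of 0s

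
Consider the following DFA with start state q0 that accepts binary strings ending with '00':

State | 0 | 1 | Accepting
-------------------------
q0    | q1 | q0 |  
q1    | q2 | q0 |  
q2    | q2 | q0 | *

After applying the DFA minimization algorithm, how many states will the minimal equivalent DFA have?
All 3 states are reachable from q0, so none can be removed as unreachable.
Table-filling: first mark every (accepting, non-accepting) pair as distinguishable (accepting: {q2}; non-accepting: {q0, q1}).
Round 1: (q0, q1) on '0' go to q1 and q2, already distinguishable → mark.
Every pair of states is distinguishable, so the DFA is already minimal.
Equivalence classes: {q0}, {q1}, {q2} → 3 states.

Final answer: 3 states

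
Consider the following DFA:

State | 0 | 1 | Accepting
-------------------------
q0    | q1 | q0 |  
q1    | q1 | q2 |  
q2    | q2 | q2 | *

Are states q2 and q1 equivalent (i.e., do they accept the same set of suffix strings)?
Try the suffix ε (the empty string).
From q2: q2 — accepting.
From q1: q1 — not accepting.
The two states disagree on this suffix, so they are not equivalent.

Final answer: No. Distinguishing string: ε (the empty string) - accepted from q2 but not from q1.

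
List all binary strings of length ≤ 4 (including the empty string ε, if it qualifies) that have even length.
Checking every binary string of length 0 to 4:
  Length 0: accepted: ε | rejected: (none)
  Length 1: accepted: (none) | rejected: 0, 1
  Length 2: accepted: 00, 01, 10, 11 | rejected: (none)
  Length 3: accepted: (none) | rejected: 000, 001, 010, 011, 100, 101, 110, 111
  Length 4: accepted: 0000, 0001, 0010, 0011, 0100, 0101, 0110, 0111, 1000, 1001, 1010, 1011, 1100, 1101, 1110, 1111 | rejected: (none)
Total: 21 string(s).

Final answer: ε, 00, 01, 10, 11, 0000, 0001, 0010, 0011, 0100, 0101, 0110, 0111, 1000, 1001, 1010, 1011, 1100, 1101, 1110, 1111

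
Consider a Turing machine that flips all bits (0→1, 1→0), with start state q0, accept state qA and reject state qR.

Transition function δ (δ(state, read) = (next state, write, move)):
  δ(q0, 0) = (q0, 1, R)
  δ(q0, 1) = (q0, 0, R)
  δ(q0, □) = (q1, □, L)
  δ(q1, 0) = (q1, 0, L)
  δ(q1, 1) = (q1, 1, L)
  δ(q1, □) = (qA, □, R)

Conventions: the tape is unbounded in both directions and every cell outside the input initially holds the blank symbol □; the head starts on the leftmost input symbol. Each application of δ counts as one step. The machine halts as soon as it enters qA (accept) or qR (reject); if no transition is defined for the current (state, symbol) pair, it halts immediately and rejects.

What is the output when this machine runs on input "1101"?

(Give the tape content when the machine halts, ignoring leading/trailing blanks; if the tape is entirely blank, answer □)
Step 0: [q0]1101 (head at position 0)
Step 1: δ(q0, 1) = (q0, 0, R)  ⊢  0[q0]101 (head at position 1)
Step 2: δ(q0, 1) = (q0, 0, R)  ⊢  00[q0]01 (head at position 2)
Step 3: δ(q0, 0) = (q0, 1, R)  ⊢  001[q0]1 (head at position 3)
Step 4: δ(q0, 1) = (q0, 0, R)  ⊢  0010[q0]□ (head at position 4)
Step 5: δ(q0, □) = (q1, □, L)  ⊢  001[q1]0□ (head at position 3)
Step 6: δ(q1, 0) = (q1, 0, L)  ⊢  00[q1]10□ (head at position 2)
Step 7: δ(q1, 1) = (q1, 1, L)  ⊢  0[q1]010□ (head at position 1)
Step 8: δ(q1, 0) = (q1, 0, L)  ⊢  [q1]0010□ (head at position 0)
Step 9: δ(q1, 0) = (q1, 0, L)  ⊢  [q1]□0010□ (head at position -1)
Step 10: δ(q1, □) = (qA, □, R)  ⊢  □[qA]0010□ (head at position 0)
The machine is in qA, so it halts and accepts.
Tape content when halted (ignoring surrounding blanks): 0010

Final answer: Output: 0010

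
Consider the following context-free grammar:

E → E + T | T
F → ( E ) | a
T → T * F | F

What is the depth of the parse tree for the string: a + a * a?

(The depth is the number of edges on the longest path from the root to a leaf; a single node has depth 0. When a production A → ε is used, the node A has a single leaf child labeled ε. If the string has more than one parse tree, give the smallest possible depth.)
The grammar is unambiguous; the parse tree of a + a * a is:
E → E + T at the root (depth 0).
  Left E (depth 1) → T (2) → F (3) → a (4).
  Right T (depth 1) → T * F; that T (2) → F (3) → a (4); F (2) → a (3).
The longest root-to-leaf paths have 4 edges.
Depth = 4.

Final answer: 4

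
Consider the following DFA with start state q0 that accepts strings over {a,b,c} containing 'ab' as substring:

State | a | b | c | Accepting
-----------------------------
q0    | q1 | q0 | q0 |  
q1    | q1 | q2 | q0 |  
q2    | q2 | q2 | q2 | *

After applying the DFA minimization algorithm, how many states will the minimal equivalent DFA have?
All 3 states are reachable from q0, so none can be removed as unreachable.
Table-filling: first mark every (accepting, non-accepting) pair as distinguishable (accepting: {q2}; non-accepting: {q0, q1}).
Round 1: (q0, q1) on 'b' go to q0 and q2, already distinguishable → mark.
Every pair of states is distinguishable, so the DFA is already minimal.
Equivalence classes: {q0}, {q1}, {q2} → 3 states.

Final answer: 3 states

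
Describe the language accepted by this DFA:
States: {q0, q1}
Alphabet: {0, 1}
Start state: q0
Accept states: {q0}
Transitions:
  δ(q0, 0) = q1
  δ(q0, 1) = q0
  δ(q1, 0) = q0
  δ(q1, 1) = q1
Analyzing the DFA structure:
Start state: q0
Accept states: {q0}
Interpreting what each state remembers (checking against the transitions):
  q0: an even number of 0s has been read so far
  q1: an odd number of 0s has been read so far
  δ(q0, 0): in q0 (an even number of 0s has been read so far), after reading 0 we have: an odd number of 0s has been read so far → q1
  δ(q0, 1): in q0 (an even number of 0s has been read so far), after reading 1 we have: an even number of 0s has been read so far → q0
  δ(q1, 0): in q1 (an odd number of 0s has been read so far), after reading 0 we have: an even number of 0s has been read so far → q0
  δ(q1, 1): in q1 (an odd number of 0s has been read so far), after reading 1 we have: an odd number of 0s has been read so far → q1
A string is accepted iff it ends in {q0}, i.e. an even number of 0s has been read so far.
Language: All binary strings with an even number of 0s

Final answer: All binary strings with an even number of 0s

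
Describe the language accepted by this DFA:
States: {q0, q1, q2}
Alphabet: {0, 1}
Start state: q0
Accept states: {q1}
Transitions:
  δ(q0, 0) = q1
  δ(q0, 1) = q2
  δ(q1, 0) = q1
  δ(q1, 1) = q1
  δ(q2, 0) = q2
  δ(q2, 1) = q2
Analyzing the DFA structure:
Start state: q0
Accept states: {q1}
Interpreting what each state remembers (checking against the transitions):
  q0: nothing has been read yet
  q1: the first symbol was 0
  q2: the first symbol was 1 (trap state)
  δ(q0, 0): in q0 (nothing has been read yet), after reading 0 we have: the first symbol was 0 → q1
  δ(q0, 1): in q0 (nothing has been read yet), after reading 1 we have: the first symbol was 1 (trap state) → q2
  δ(q1, 0): in q1 (the first symbol was 0), after reading 0 we have: the first symbol was 0 → q1
  δ(q1, 1): in q1 (the first symbol was 0), after reading 1 we have: the first symbol was 0 → q1
  δ(q2, 0): in q2 (the first symbol was 1 (trap state)), after reading 0 we have: the first symbol was 1 (trap state) → q2
  δ(q2, 1): in q2 (the first symbol was 1 (trap state)), after reading 1 we have: the first symbol was 1 (trap state) → q2
A string is accepted iff it ends in {q1}, i.e. the first symbol was 0.
Language: All binary strings starting with 0

Final answer: All binary strings starting with 0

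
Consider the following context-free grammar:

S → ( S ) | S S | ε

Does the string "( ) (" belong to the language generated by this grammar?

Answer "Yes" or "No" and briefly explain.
Each production adds parentheses only in matched pairs (S → ( S )) or none at all, so every derived string has equally many '(' and ')'. The string ( ) ( has two '(' and one ')', so it cannot be derived.

Final answer: No - no valid derivation exists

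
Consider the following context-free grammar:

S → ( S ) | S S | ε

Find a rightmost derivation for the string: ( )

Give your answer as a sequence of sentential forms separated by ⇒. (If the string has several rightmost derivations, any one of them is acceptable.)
Start with S.
Step 1: the rightmost non-terminal is S; apply S → ( S ):  ( S )
Step 2: the rightmost non-terminal is S; apply S → ε:  ( )

Final answer: S ⇒ ( S ) ⇒ ( )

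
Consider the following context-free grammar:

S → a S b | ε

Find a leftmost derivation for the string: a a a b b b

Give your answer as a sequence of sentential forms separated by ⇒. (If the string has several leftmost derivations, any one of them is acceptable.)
Start with S.
Step 1: the leftmost non-terminal is S; apply S → a S b:  a S b
Step 2: the leftmost non-terminal is S; apply S → a S b:  a a S b b
Step 3: the leftmost non-terminal is S; apply S → a S b:  a a a S b b b
Step 4: the leftmost non-terminal is S; apply S → ε:  a a a b b b

Final answer: S ⇒ a S b ⇒ a a S b b ⇒ a a a S b b b ⇒ a a a b b b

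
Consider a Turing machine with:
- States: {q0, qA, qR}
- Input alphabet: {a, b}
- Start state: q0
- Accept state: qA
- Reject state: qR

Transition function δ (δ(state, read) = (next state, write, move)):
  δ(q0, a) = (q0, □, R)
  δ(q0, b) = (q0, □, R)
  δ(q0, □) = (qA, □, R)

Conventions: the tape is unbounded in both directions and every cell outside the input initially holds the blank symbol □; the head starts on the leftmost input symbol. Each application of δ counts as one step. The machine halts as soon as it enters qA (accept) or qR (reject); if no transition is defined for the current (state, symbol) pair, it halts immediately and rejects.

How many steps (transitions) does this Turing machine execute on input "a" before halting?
Step 0: [q0]a (head at position 0)
Step 1: δ(q0, a) = (q0, □, R)  ⊢  □[q0]□ (head at position 1)
Step 2: δ(q0, □) = (qA, □, R)  ⊢  □□[qA]□ (head at position 2)
The machine is in qA, so it halts and accepts.
Number of transitions executed: 2.

Final answer: 2 steps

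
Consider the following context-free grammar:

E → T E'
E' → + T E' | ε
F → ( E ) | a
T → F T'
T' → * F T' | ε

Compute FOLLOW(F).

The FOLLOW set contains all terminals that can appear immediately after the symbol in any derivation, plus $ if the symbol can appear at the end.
Useful FIRST sets: FIRST(E') = {+, ε}, FIRST(T') = {*, ε} (both E' and T' are nullable).
FOLLOW(E): E is the start symbol → $; E appears in F → ( E ) followed by ')' → FOLLOW(E) = {), $}.
FOLLOW(E'): E' appears at the right end of E → T E' and of E' → + T E', so FOLLOW(E') ⊇ FOLLOW(E) (the second occurrence adds nothing new). FOLLOW(E') = {), $}.
FOLLOW(T): in E → T E' and E' → + T E', T is followed by E': add FIRST(E') minus ε = {+}; since E' is nullable, also add FOLLOW(E) and FOLLOW(E') = {), $}. FOLLOW(T) = {+, ), $}.
FOLLOW(T'): T' appears at the right end of T → F T' and of T' → * F T', so FOLLOW(T') = FOLLOW(T) = {+, ), $}.
FOLLOW(F): in T → F T' and T' → * F T', F is followed by T': add FIRST(T') minus ε = {*}; since T' is nullable, also add FOLLOW(T) and FOLLOW(T') = {+, ), $}. FOLLOW(F) = {*, +, ), $}.

Final answer: {$, ), *, +}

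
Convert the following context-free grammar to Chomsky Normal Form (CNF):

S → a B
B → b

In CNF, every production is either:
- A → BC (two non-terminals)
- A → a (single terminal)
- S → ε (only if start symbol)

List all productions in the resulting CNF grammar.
The grammar has no ε-productions or unit productions to eliminate.
S → a B has terminal a in a right-hand side of length ≥ 2: introduce T_a → a and use T_a in place of a.
B → b is already in CNF (single terminal) – keep it.
S → a B becomes S → T_a B.
Resulting CNF grammar (3 productions): T_a → a; B → b; S → T_a B

Final answer: T_a → a; B → b; S → T_a B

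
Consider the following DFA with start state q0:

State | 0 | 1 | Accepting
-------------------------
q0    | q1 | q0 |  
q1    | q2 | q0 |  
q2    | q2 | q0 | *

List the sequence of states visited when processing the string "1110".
q0 → q0 → q0 → q0 → q1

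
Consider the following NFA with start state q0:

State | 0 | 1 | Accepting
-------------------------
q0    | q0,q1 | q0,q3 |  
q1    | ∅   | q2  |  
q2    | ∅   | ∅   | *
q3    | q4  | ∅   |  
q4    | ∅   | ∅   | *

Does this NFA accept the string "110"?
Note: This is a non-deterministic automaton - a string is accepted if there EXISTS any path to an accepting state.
Track the set of states the NFA could be in: start {q0}
Read '1': {q0} → {q0, q3}
Read '1': {q0, q3} → {q0, q3}
Read '0': {q0, q3} → {q0, q1, q4}
Final set {q0, q1, q4} contains accepting state(s) {q4} → accepted.

Final answer: Yes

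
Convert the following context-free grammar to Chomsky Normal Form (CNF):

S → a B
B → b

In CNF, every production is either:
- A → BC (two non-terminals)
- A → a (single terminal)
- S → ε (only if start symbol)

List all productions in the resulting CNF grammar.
The grammar has no ε-productions or unit productions to eliminate.
S → a B has terminal a in a right-hand side of length ≥ 2: introduce T_a → a and use T_a in place of a.
B → b is already in CNF (single terminal) – keep it.
S → a B becomes S → T_a B.
Resulting CNF grammar (3 productions): T_a → a; B → b; S → T_a B

Final answer: T_a → a; B → b; S → T_a B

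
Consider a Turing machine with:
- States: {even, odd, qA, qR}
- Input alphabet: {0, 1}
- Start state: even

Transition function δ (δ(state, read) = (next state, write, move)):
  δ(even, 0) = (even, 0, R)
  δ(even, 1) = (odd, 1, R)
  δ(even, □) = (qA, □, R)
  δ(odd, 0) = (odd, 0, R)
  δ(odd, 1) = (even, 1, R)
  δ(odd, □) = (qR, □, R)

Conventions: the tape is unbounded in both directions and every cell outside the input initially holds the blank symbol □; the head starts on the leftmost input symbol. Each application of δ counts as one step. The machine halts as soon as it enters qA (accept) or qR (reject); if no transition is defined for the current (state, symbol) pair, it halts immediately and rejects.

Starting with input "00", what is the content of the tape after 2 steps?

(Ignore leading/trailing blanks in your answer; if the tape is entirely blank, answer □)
Step 0: [even]00 (head at position 0)
Step 1: δ(even, 0) = (even, 0, R)  ⊢  0[even]0 (head at position 1)
Step 2: δ(even, 0) = (even, 0, R)  ⊢  00[even]□ (head at position 2)
Tape after 2 steps (ignoring surrounding blanks): 00

Final answer: Tape: 00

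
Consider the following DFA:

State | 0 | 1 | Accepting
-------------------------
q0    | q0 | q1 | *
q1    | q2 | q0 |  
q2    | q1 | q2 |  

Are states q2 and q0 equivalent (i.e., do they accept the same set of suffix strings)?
Try the suffix ε (the empty string).
From q2: q2 — not accepting.
From q0: q0 — accepting.
The two states disagree on this suffix, so they are not equivalent.

Final answer: No. Distinguishing string: ε (the empty string) - accepted from q0 but not from q2.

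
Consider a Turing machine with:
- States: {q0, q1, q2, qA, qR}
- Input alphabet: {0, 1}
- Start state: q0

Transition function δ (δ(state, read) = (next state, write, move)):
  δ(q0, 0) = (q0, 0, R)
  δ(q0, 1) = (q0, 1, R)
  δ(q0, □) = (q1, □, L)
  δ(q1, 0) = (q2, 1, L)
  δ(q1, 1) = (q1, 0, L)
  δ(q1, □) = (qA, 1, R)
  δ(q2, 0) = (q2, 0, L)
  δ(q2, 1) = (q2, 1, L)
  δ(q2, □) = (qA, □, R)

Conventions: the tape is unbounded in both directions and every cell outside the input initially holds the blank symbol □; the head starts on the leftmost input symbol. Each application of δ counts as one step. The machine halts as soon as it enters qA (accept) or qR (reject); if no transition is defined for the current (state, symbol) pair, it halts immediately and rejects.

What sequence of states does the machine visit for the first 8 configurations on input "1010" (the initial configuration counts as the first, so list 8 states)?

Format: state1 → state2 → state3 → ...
Step 0: [q0]1010 (head at position 0)
Step 1: δ(q0, 1) = (q0, 1, R)  ⊢  1[q0]010 (head at position 1)
Step 2: δ(q0, 0) = (q0, 0, R)  ⊢  10[q0]10 (head at position 2)
Step 3: δ(q0, 1) = (q0, 1, R)  ⊢  101[q0]0 (head at position 3)
Step 4: δ(q0, 0) = (q0, 0, R)  ⊢  1010[q0]□ (head at position 4)
Step 5: δ(q0, □) = (q1, □, L)  ⊢  101[q1]0□ (head at position 3)
Step 6: δ(q1, 0) = (q2, 1, L)  ⊢  10[q2]11□ (head at position 2)
Step 7: δ(q2, 1) = (q2, 1, L)  ⊢  1[q2]011□ (head at position 1)
Reading off the states of these 8 configurations: q0 → q0 → q0 → q0 → q0 → q1 → q2 → q2

Final answer: q0 → q0 → q0 → q0 → q0 → q1 → q2 → q2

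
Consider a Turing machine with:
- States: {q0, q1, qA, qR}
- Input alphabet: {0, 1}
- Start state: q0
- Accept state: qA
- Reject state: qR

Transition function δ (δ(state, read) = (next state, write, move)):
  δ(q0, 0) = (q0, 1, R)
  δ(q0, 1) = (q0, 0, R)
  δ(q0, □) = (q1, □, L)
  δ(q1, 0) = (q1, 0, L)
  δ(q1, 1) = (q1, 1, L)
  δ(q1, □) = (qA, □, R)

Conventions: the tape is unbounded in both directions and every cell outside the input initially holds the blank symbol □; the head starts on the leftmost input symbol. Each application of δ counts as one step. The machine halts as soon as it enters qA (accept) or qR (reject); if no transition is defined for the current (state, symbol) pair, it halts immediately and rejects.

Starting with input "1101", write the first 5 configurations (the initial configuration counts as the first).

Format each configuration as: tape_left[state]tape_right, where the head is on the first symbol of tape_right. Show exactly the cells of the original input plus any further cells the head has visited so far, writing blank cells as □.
Step 0: [q0]1101 (head at position 0)
Step 1: δ(q0, 1) = (q0, 0, R)  ⊢  0[q0]101 (head at position 1)
Step 2: δ(q0, 1) = (q0, 0, R)  ⊢  00[q0]01 (head at position 2)
Step 3: δ(q0, 0) = (q0, 1, R)  ⊢  001[q0]1 (head at position 3)
Step 4: δ(q0, 1) = (q0, 0, R)  ⊢  0010[q0]□ (head at position 4)

Final answer: [q0]1101 ⊢ 0[q0]101 ⊢ 00[q0]01 ⊢ 001[q0]1 ⊢ 0010[q0]□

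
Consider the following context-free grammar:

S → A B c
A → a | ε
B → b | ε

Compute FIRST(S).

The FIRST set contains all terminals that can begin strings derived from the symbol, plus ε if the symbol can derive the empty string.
FIRST(A) = {a, ε} (A → a | ε) and FIRST(B) = {b, ε} (B → b | ε).
For S → A B c: add FIRST(A) minus ε = {a}; A is nullable, so also add FIRST(B) minus ε = {b}; B is nullable too, so also add FIRST(c) = {c}. The terminal c is never erased, so S is not nullable and ε is not included.
FIRST(S) = {a, b, c}.

Final answer: {a, b, c}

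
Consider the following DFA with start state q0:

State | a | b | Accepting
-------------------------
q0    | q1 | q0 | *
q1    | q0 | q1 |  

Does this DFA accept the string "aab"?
Start in q0.
Read 'a': q0 → q1
Read 'a': q1 → q0
Read 'b': q0 → q0
Final state q0 is accepting, so the string is accepted.

Final answer: Yes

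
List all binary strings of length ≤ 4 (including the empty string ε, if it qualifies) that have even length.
Checking every binary string of length 0 to 4:
  Length 0: accepted: ε | rejected: (none)
  Length 1: accepted: (none) | rejected: 0, 1
  Length 2: accepted: 00, 01, 10, 11 | rejected: (none)
  Length 3: accepted: (none) | rejected: 000, 001, 010, 011, 100, 101, 110, 111
  Length 4: accepted: 0000, 0001, 0010, 0011, 0100, 0101, 0110, 0111, 1000, 1001, 1010, 1011, 1100, 1101, 1110, 1111 | rejected: (none)
Total: 21 string(s).

Final answer: ε, 00, 01, 10, 11, 0000, 0001, 0010, 0011, 0100, 0101, 0110, 0111, 1000, 1001, 1010, 1011, 1100, 1101, 1110, 1111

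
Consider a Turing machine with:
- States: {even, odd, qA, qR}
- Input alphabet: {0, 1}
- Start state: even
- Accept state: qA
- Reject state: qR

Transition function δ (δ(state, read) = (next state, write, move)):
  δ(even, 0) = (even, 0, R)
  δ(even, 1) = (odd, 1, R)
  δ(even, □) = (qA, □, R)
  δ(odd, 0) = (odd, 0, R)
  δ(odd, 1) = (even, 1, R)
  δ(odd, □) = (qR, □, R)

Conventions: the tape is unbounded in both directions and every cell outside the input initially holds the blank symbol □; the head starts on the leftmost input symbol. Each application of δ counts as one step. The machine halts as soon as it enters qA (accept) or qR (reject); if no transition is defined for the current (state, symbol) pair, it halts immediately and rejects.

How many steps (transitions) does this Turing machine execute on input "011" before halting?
Step 0: [even]011 (head at position 0)
Step 1: δ(even, 0) = (even, 0, R)  ⊢  0[even]11 (head at position 1)
Step 2: δ(even, 1) = (odd, 1, R)  ⊢  01[odd]1 (head at position 2)
Step 3: δ(odd, 1) = (even, 1, R)  ⊢  011[even]□ (head at position 3)
Step 4: δ(even, □) = (qA, □, R)  ⊢  011□[qA]□ (head at position 4)
The machine is in qA, so it halts and accepts.
Number of transitions executed: 4.

Final answer: 4 steps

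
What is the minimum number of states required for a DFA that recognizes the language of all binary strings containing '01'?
Language: binary strings containing '01'
Lower bound (Myhill–Nerode): the prefixes ε, 0, 01 are pairwise distinguishable:
  ε vs 01: suffix ε distinguishes them (ε is rejected, 01 is accepted)
  0 vs 01: suffix ε distinguishes them (0 is rejected, 01 is accepted)
  ε vs 0: suffix 1 distinguishes them (ε·1 = 1 is rejected, 0·1 = 01 is accepted)
So any DFA needs at least 3 states.
Upper bound: a DFA with 3 states exists (one state per class above: 'no progress', 'last symbol 0', and 'seen 01' (accepting sink)).
Minimum states: 3

Final answer: 3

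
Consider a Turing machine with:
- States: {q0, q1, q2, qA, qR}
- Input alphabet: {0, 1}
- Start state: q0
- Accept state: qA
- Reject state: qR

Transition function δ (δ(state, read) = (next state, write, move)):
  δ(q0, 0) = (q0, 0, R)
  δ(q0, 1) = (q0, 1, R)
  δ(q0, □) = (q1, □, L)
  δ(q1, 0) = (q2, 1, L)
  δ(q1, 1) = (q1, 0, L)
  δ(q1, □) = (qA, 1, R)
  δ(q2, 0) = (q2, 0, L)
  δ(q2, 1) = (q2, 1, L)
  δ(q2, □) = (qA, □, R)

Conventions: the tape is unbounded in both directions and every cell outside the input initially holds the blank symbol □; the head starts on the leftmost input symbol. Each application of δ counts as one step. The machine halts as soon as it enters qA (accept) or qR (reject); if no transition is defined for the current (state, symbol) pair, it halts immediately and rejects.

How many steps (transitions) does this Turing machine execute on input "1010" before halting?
Step 0: [q0]1010 (head at position 0)
Step 1: δ(q0, 1) = (q0, 1, R)  ⊢  1[q0]010 (head at position 1)
Step 2: δ(q0, 0) = (q0, 0, R)  ⊢  10[q0]10 (head at position 2)
Step 3: δ(q0, 1) = (q0, 1, R)  ⊢  101[q0]0 (head at position 3)
Step 4: δ(q0, 0) = (q0, 0, R)  ⊢  1010[q0]□ (head at position 4)
Step 5: δ(q0, □) = (q1, □, L)  ⊢  101[q1]0□ (head at position 3)
Step 6: δ(q1, 0) = (q2, 1, L)  ⊢  10[q2]11□ (head at position 2)
Step 7: δ(q2, 1) = (q2, 1, L)  ⊢  1[q2]011□ (head at position 1)
Step 8: δ(q2, 0) = (q2, 0, L)  ⊢  [q2]1011□ (head at position 0)
Step 9: δ(q2, 1) = (q2, 1, L)  ⊢  [q2]□1011□ (head at position -1)
Step 10: δ(q2, □) = (qA, □, R)  ⊢  □[qA]1011□ (head at position 0)
The machine is in qA, so it halts and accepts.
Number of transitions executed: 10.

Final answer: 10 steps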